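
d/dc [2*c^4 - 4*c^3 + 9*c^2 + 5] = 2*c*(4*c^2 - 6*c + 9)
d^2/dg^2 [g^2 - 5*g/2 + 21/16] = 2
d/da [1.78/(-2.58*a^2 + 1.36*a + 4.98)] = (9.1848*a - 2.4208)/(-2.58*a^2 + 1.36*a + 4.98)^2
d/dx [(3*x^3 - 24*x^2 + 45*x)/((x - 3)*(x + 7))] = 3*(x^2 + 14*x - 35)/(x^2 + 14*x + 49)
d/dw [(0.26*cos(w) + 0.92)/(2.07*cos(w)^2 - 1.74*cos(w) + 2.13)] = (0.5382*cos(w)^2 + 3.8088*cos(w) - 2.1546)*sin(w)/(4.2849*cos(w)^4 - 7.2036*cos(w)^3 + 11.8458*cos(w)^2 - 7.4124*cos(w) + 4.5369)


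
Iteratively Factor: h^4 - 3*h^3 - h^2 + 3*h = (h)*(h^3 - 3*h^2 - h + 3) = h*(h - 1)*(h^2 - 2*h - 3) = h*(h - 3)*(h - 1)*(h + 1)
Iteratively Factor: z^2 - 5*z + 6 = (z - 3)*(z - 2)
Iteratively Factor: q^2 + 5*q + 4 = (q + 4)*(q + 1)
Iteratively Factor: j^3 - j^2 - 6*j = (j + 2)*(j^2 - 3*j) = (j - 3)*(j + 2)*(j)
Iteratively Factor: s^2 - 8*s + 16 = (s - 4)*(s - 4)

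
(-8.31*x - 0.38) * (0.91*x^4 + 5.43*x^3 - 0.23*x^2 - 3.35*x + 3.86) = -7.5621*x^5 - 45.4691*x^4 - 0.1521*x^3 + 27.9259*x^2 - 30.8036*x - 1.4668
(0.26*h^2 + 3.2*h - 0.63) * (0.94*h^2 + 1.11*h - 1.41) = 0.2444*h^4 + 3.2966*h^3 + 2.5932*h^2 - 5.2113*h + 0.8883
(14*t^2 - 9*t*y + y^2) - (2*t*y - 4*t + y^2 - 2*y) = 14*t^2 - 11*t*y + 4*t + 2*y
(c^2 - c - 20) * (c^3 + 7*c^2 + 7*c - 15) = c^5 + 6*c^4 - 20*c^3 - 162*c^2 - 125*c + 300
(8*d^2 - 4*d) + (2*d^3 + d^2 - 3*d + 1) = 2*d^3 + 9*d^2 - 7*d + 1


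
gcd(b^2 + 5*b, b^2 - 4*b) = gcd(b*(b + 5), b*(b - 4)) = b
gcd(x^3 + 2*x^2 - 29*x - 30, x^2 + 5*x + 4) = x + 1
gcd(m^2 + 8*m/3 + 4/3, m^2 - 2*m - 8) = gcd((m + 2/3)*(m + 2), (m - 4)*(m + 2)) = m + 2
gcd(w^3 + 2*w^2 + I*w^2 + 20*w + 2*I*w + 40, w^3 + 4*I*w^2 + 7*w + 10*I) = w + 5*I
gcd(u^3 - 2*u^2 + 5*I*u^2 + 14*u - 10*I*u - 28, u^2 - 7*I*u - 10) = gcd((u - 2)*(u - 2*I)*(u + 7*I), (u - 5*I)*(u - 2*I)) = u - 2*I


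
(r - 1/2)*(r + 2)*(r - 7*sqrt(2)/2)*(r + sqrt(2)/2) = r^4 - 3*sqrt(2)*r^3 + 3*r^3/2 - 9*sqrt(2)*r^2/2 - 9*r^2/2 - 21*r/4 + 3*sqrt(2)*r + 7/2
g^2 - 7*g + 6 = (g - 6)*(g - 1)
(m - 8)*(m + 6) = m^2 - 2*m - 48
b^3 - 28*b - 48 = (b - 6)*(b + 2)*(b + 4)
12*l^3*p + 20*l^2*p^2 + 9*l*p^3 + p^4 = p*(l + p)*(2*l + p)*(6*l + p)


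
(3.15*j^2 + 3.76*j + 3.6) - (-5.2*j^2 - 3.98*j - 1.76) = 8.35*j^2 + 7.74*j + 5.36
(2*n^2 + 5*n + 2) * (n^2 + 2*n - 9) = 2*n^4 + 9*n^3 - 6*n^2 - 41*n - 18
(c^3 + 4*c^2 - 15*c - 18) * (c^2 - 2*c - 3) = c^5 + 2*c^4 - 26*c^3 + 81*c + 54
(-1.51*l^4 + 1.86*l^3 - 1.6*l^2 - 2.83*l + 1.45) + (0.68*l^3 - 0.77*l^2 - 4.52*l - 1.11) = -1.51*l^4 + 2.54*l^3 - 2.37*l^2 - 7.35*l + 0.34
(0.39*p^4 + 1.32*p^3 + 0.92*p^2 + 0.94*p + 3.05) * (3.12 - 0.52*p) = -0.2028*p^5 + 0.5304*p^4 + 3.64*p^3 + 2.3816*p^2 + 1.3468*p + 9.516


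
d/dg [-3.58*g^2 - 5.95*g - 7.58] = -7.16*g - 5.95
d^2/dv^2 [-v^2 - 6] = -2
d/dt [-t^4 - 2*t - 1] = -4*t^3 - 2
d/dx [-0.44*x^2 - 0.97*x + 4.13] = -0.88*x - 0.97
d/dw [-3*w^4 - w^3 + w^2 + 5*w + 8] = -12*w^3 - 3*w^2 + 2*w + 5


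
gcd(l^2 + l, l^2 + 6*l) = l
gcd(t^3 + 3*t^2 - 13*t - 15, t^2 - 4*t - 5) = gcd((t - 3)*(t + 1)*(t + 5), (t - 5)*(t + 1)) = t + 1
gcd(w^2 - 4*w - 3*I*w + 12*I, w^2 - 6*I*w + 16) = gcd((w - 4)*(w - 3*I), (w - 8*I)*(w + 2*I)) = 1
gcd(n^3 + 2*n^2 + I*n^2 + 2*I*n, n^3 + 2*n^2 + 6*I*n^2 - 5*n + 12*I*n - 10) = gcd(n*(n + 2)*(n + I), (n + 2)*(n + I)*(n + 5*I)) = n^2 + n*(2 + I) + 2*I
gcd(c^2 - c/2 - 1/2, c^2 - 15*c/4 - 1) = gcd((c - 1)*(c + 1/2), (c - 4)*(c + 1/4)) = 1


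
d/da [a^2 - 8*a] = 2*a - 8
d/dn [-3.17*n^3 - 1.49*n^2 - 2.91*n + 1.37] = -9.51*n^2 - 2.98*n - 2.91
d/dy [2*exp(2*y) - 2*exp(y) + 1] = (4*exp(y) - 2)*exp(y)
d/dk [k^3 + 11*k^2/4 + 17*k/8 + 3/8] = 3*k^2 + 11*k/2 + 17/8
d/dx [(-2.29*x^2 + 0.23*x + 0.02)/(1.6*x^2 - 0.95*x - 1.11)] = (1.8075*x^2 + 5.0198*x - 0.2363)/(2.56*x^4 - 3.04*x^3 - 2.6495*x^2 + 2.109*x + 1.2321)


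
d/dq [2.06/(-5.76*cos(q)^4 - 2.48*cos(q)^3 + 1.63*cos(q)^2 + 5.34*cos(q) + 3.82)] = (-47.4624*cos(q)^3 - 15.3264*cos(q)^2 + 6.7156*cos(q) + 11.0004)*sin(q)/(-5.76*cos(q)^4 - 2.48*cos(q)^3 + 1.63*cos(q)^2 + 5.34*cos(q) + 3.82)^2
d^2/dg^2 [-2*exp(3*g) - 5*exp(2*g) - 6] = (-18*exp(g) - 20)*exp(2*g)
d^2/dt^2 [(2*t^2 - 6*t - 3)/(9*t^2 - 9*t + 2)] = 2*(-324*t^3 - 837*t^2 + 1053*t - 289)/(729*t^6 - 2187*t^5 + 2673*t^4 - 1701*t^3 + 594*t^2 - 108*t + 8)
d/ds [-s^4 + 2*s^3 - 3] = s^2*(6 - 4*s)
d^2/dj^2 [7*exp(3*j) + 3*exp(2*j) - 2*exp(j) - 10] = (63*exp(2*j) + 12*exp(j) - 2)*exp(j)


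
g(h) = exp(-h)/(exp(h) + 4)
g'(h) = -exp(-h)/(exp(h) + 4) - 1/(exp(h) + 4)^2 = 2*(-exp(h) - 2)*exp(-h)/(exp(2*h) + 8*exp(h) + 16)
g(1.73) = 0.02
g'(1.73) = -0.03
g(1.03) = 0.05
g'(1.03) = -0.07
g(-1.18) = 0.76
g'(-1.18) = -0.81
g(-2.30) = 2.43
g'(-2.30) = -2.49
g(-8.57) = 1317.72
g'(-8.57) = -1317.78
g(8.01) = 0.00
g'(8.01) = -0.00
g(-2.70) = 3.66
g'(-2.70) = -3.72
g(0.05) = 0.19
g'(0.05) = -0.23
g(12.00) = 0.00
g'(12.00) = 0.00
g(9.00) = 0.00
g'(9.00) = 0.00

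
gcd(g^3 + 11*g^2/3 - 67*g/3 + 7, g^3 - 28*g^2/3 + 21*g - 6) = g^2 - 10*g/3 + 1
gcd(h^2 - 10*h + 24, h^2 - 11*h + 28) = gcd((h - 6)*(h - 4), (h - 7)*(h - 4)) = h - 4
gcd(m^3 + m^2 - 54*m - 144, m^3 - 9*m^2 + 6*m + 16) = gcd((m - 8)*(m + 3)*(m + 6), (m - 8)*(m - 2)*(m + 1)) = m - 8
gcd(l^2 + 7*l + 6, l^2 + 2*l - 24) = l + 6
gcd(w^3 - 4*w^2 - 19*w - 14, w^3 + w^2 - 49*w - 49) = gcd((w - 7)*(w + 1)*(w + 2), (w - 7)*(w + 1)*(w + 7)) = w^2 - 6*w - 7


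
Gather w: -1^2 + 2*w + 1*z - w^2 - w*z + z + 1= -w^2 + w*(2 - z) + 2*z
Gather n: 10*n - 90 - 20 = 10*n - 110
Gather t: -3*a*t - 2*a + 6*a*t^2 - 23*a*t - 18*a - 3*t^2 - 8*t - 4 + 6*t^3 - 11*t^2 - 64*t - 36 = -20*a + 6*t^3 + t^2*(6*a - 14) + t*(-26*a - 72) - 40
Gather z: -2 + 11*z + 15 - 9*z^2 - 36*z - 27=-9*z^2 - 25*z - 14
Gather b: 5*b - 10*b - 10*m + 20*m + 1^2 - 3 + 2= -5*b + 10*m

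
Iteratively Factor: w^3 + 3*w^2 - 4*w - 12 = (w + 2)*(w^2 + w - 6) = (w - 2)*(w + 2)*(w + 3)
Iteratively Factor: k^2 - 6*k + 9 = (k - 3)*(k - 3)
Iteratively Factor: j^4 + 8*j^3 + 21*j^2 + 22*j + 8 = (j + 4)*(j^3 + 4*j^2 + 5*j + 2) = (j + 2)*(j + 4)*(j^2 + 2*j + 1) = (j + 1)*(j + 2)*(j + 4)*(j + 1)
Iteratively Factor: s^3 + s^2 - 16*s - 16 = (s + 4)*(s^2 - 3*s - 4) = (s + 1)*(s + 4)*(s - 4)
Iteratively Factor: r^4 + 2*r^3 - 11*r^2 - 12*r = (r + 4)*(r^3 - 2*r^2 - 3*r) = (r - 3)*(r + 4)*(r^2 + r) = r*(r - 3)*(r + 4)*(r + 1)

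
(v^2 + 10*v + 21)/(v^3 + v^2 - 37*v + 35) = (v + 3)/(v^2 - 6*v + 5)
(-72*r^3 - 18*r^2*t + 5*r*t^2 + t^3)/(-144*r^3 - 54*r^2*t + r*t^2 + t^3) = (4*r - t)/(8*r - t)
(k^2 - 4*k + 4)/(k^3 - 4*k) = (k - 2)/(k*(k + 2))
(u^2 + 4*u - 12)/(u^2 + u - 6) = (u + 6)/(u + 3)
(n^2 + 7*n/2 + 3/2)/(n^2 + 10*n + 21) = (n + 1/2)/(n + 7)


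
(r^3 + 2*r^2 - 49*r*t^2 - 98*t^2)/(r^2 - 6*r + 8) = (r^3 + 2*r^2 - 49*r*t^2 - 98*t^2)/(r^2 - 6*r + 8)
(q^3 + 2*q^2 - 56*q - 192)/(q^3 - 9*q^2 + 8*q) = (q^2 + 10*q + 24)/(q*(q - 1))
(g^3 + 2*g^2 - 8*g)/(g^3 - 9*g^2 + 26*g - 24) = g*(g + 4)/(g^2 - 7*g + 12)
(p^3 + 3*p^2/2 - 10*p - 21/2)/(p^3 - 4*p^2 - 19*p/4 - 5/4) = 2*(-2*p^3 - 3*p^2 + 20*p + 21)/(-4*p^3 + 16*p^2 + 19*p + 5)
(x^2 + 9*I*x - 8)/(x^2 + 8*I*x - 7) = (x + 8*I)/(x + 7*I)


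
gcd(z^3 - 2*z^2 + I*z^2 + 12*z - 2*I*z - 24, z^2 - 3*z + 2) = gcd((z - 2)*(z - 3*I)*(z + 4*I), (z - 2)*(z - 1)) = z - 2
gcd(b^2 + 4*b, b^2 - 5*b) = b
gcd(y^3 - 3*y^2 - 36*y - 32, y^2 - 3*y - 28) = y + 4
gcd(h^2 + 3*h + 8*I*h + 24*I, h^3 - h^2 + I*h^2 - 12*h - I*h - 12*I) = h + 3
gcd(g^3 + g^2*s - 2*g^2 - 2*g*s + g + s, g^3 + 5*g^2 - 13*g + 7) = g^2 - 2*g + 1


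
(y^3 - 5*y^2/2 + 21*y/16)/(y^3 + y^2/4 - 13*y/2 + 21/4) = y*(4*y - 3)/(4*(y^2 + 2*y - 3))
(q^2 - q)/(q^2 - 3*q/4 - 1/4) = 4*q/(4*q + 1)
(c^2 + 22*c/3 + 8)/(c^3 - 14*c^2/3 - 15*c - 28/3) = (c + 6)/(c^2 - 6*c - 7)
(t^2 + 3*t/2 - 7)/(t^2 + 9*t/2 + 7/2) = (t - 2)/(t + 1)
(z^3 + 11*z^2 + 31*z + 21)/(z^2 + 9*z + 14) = (z^2 + 4*z + 3)/(z + 2)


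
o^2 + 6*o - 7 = (o - 1)*(o + 7)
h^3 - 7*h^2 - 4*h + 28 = (h - 7)*(h - 2)*(h + 2)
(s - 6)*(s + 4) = s^2 - 2*s - 24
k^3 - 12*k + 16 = (k - 2)^2*(k + 4)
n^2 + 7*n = n*(n + 7)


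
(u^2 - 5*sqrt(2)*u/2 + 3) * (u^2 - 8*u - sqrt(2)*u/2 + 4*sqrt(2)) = u^4 - 8*u^3 - 3*sqrt(2)*u^3 + 11*u^2/2 + 24*sqrt(2)*u^2 - 44*u - 3*sqrt(2)*u/2 + 12*sqrt(2)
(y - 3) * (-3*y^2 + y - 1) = -3*y^3 + 10*y^2 - 4*y + 3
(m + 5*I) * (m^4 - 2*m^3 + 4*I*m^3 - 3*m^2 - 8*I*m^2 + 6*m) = m^5 - 2*m^4 + 9*I*m^4 - 23*m^3 - 18*I*m^3 + 46*m^2 - 15*I*m^2 + 30*I*m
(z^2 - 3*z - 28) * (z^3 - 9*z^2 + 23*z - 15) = z^5 - 12*z^4 + 22*z^3 + 168*z^2 - 599*z + 420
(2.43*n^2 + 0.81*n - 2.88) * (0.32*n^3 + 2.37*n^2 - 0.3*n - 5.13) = 0.7776*n^5 + 6.0183*n^4 + 0.2691*n^3 - 19.5345*n^2 - 3.2913*n + 14.7744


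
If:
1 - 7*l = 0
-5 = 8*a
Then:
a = -5/8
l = 1/7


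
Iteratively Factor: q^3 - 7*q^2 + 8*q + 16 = (q + 1)*(q^2 - 8*q + 16) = (q - 4)*(q + 1)*(q - 4)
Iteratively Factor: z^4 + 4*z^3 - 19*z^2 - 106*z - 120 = (z + 4)*(z^3 - 19*z - 30) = (z + 2)*(z + 4)*(z^2 - 2*z - 15) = (z + 2)*(z + 3)*(z + 4)*(z - 5)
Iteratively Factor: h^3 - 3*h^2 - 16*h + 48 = (h + 4)*(h^2 - 7*h + 12) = (h - 4)*(h + 4)*(h - 3)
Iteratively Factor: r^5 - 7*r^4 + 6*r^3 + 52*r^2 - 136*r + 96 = (r - 2)*(r^4 - 5*r^3 - 4*r^2 + 44*r - 48) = (r - 4)*(r - 2)*(r^3 - r^2 - 8*r + 12) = (r - 4)*(r - 2)^2*(r^2 + r - 6) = (r - 4)*(r - 2)^2*(r + 3)*(r - 2)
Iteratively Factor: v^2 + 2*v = (v + 2)*(v)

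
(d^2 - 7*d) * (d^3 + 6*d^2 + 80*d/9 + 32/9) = d^5 - d^4 - 298*d^3/9 - 176*d^2/3 - 224*d/9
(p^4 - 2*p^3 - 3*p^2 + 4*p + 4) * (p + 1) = p^5 - p^4 - 5*p^3 + p^2 + 8*p + 4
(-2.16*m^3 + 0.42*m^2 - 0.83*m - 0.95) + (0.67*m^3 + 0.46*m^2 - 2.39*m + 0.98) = -1.49*m^3 + 0.88*m^2 - 3.22*m + 0.03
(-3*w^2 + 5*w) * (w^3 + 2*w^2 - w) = -3*w^5 - w^4 + 13*w^3 - 5*w^2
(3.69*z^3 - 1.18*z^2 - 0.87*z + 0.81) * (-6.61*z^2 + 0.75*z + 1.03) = -24.3909*z^5 + 10.5673*z^4 + 8.6664*z^3 - 7.222*z^2 - 0.2886*z + 0.8343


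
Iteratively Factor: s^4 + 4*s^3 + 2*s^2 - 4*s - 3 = (s + 3)*(s^3 + s^2 - s - 1) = (s + 1)*(s + 3)*(s^2 - 1) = (s - 1)*(s + 1)*(s + 3)*(s + 1)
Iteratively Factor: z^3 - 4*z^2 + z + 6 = (z + 1)*(z^2 - 5*z + 6) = (z - 2)*(z + 1)*(z - 3)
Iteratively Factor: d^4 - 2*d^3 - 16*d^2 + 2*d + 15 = (d + 3)*(d^3 - 5*d^2 - d + 5) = (d - 5)*(d + 3)*(d^2 - 1) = (d - 5)*(d + 1)*(d + 3)*(d - 1)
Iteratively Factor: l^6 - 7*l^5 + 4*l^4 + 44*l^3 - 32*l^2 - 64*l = (l - 4)*(l^5 - 3*l^4 - 8*l^3 + 12*l^2 + 16*l) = l*(l - 4)*(l^4 - 3*l^3 - 8*l^2 + 12*l + 16) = l*(l - 4)*(l + 2)*(l^3 - 5*l^2 + 2*l + 8) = l*(l - 4)^2*(l + 2)*(l^2 - l - 2) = l*(l - 4)^2*(l + 1)*(l + 2)*(l - 2)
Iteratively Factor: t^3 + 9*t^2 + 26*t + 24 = (t + 2)*(t^2 + 7*t + 12) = (t + 2)*(t + 3)*(t + 4)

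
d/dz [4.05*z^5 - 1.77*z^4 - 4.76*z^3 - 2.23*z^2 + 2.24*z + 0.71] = 20.25*z^4 - 7.08*z^3 - 14.28*z^2 - 4.46*z + 2.24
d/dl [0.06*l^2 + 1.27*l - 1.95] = 0.12*l + 1.27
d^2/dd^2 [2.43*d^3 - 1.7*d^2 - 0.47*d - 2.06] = 14.58*d - 3.4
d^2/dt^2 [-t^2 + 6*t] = -2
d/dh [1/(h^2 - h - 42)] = (1 - 2*h)/(-h^2 + h + 42)^2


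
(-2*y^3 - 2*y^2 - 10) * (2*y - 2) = -4*y^4 + 4*y^2 - 20*y + 20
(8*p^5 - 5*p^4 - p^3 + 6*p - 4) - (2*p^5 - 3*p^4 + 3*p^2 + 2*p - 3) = 6*p^5 - 2*p^4 - p^3 - 3*p^2 + 4*p - 1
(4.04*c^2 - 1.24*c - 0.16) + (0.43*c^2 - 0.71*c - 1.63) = 4.47*c^2 - 1.95*c - 1.79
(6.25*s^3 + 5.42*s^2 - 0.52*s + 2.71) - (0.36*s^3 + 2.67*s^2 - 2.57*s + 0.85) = 5.89*s^3 + 2.75*s^2 + 2.05*s + 1.86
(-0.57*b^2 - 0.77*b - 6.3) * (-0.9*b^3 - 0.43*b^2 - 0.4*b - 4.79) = 0.513*b^5 + 0.9381*b^4 + 6.2291*b^3 + 5.7473*b^2 + 6.2083*b + 30.177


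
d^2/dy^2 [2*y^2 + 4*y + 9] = 4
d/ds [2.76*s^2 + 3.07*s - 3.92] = 5.52*s + 3.07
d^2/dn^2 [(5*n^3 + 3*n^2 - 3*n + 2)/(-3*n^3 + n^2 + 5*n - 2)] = 12*(-7*n^6 - 24*n^5 - 15*n^4 + 17*n^3 + 18*n^2 - 6*n - 6)/(27*n^9 - 27*n^8 - 126*n^7 + 143*n^6 + 174*n^5 - 249*n^4 - 29*n^3 + 138*n^2 - 60*n + 8)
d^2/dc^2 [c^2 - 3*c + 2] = 2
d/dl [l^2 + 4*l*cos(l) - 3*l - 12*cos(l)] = -4*l*sin(l) + 2*l + 12*sin(l) + 4*cos(l) - 3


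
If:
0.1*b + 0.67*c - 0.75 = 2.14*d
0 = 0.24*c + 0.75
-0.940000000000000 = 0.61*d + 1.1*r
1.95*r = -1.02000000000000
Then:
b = 15.65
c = -3.12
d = -0.60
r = -0.52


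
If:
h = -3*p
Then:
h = -3*p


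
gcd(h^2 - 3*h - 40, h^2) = 1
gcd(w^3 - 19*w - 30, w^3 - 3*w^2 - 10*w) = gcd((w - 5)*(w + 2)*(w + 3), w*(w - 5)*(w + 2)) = w^2 - 3*w - 10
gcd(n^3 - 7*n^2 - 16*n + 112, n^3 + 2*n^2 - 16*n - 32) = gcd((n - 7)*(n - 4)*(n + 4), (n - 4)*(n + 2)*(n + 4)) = n^2 - 16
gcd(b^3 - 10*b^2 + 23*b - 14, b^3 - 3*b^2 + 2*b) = b^2 - 3*b + 2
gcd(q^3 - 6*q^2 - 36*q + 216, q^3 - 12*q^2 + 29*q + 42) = q - 6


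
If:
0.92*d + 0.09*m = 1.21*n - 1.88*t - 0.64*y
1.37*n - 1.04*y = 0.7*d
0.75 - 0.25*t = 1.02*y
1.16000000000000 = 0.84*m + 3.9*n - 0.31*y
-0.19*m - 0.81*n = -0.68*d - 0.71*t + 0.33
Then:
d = 0.73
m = -2.59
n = 0.91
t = 0.11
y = 0.71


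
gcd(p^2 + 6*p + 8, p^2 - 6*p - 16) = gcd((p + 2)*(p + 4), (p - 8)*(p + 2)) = p + 2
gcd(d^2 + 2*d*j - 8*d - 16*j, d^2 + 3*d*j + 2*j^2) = d + 2*j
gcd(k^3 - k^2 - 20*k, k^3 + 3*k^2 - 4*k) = k^2 + 4*k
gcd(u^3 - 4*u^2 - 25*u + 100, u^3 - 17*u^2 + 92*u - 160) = u^2 - 9*u + 20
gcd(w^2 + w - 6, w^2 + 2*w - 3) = w + 3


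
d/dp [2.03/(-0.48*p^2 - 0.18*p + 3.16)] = (1.9488*p + 0.3654)/(0.48*p^2 + 0.18*p - 3.16)^2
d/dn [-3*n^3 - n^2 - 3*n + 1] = -9*n^2 - 2*n - 3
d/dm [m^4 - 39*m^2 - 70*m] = 4*m^3 - 78*m - 70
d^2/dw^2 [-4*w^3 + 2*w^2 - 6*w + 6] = 4 - 24*w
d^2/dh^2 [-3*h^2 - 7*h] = -6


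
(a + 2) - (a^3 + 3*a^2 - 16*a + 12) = -a^3 - 3*a^2 + 17*a - 10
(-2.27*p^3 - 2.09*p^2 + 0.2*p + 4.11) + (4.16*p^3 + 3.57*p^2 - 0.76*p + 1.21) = 1.89*p^3 + 1.48*p^2 - 0.56*p + 5.32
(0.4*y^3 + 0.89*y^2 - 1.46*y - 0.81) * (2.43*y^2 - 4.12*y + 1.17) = 0.972*y^5 + 0.5147*y^4 - 6.7466*y^3 + 5.0882*y^2 + 1.629*y - 0.9477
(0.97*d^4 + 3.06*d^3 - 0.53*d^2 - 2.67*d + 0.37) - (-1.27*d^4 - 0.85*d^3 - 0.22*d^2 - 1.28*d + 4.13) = 2.24*d^4 + 3.91*d^3 - 0.31*d^2 - 1.39*d - 3.76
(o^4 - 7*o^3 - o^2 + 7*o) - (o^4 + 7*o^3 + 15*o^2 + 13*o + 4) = -14*o^3 - 16*o^2 - 6*o - 4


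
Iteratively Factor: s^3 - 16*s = (s)*(s^2 - 16) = s*(s - 4)*(s + 4)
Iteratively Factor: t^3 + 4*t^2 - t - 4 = (t + 1)*(t^2 + 3*t - 4) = (t - 1)*(t + 1)*(t + 4)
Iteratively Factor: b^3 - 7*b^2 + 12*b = (b)*(b^2 - 7*b + 12) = b*(b - 4)*(b - 3)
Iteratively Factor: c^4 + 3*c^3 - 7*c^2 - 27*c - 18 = (c + 2)*(c^3 + c^2 - 9*c - 9) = (c + 1)*(c + 2)*(c^2 - 9) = (c + 1)*(c + 2)*(c + 3)*(c - 3)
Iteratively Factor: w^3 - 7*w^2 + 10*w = (w - 2)*(w^2 - 5*w) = w*(w - 2)*(w - 5)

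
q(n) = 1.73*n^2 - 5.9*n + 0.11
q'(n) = 3.46*n - 5.9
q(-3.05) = 34.20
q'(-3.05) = -16.45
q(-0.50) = 3.49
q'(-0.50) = -7.63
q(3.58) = 1.16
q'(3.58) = 6.49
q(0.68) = -3.10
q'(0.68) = -3.55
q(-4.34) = 58.30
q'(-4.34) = -20.92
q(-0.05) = 0.41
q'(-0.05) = -6.07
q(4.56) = 9.18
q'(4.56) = 9.88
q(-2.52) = 25.96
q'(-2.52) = -14.62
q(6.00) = 26.99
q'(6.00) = 14.86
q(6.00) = 26.99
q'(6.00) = 14.86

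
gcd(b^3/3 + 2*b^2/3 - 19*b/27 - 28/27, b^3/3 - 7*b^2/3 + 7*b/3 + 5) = b + 1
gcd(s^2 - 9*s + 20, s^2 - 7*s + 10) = s - 5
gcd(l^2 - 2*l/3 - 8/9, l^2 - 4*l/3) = l - 4/3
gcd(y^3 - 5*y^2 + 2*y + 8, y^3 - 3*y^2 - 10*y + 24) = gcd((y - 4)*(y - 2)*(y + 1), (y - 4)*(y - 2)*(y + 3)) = y^2 - 6*y + 8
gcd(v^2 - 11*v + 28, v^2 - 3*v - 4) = v - 4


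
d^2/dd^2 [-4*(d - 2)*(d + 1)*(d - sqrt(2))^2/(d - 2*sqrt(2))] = 8*(-3*d^4 + d^3 + 18*sqrt(2)*d^3 - 72*d^2 - 6*sqrt(2)*d^2 + 24*d + 48*sqrt(2)*d - 12*sqrt(2) - 12)/(d^3 - 6*sqrt(2)*d^2 + 24*d - 16*sqrt(2))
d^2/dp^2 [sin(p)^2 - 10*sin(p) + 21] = 10*sin(p) + 2*cos(2*p)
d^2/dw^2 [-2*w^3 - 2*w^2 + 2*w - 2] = -12*w - 4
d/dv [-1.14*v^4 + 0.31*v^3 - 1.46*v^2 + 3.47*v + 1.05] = -4.56*v^3 + 0.93*v^2 - 2.92*v + 3.47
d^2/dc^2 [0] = 0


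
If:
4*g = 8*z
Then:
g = 2*z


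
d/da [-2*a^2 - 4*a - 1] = -4*a - 4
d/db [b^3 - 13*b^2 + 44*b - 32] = 3*b^2 - 26*b + 44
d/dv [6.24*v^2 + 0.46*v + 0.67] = 12.48*v + 0.46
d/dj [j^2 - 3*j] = 2*j - 3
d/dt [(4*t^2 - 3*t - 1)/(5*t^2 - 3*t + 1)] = 3*(t^2 + 6*t - 2)/(25*t^4 - 30*t^3 + 19*t^2 - 6*t + 1)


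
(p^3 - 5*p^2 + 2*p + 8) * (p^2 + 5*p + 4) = p^5 - 19*p^3 - 2*p^2 + 48*p + 32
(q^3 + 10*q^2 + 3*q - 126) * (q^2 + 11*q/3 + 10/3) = q^5 + 41*q^4/3 + 43*q^3 - 245*q^2/3 - 452*q - 420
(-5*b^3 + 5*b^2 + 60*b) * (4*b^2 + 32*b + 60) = -20*b^5 - 140*b^4 + 100*b^3 + 2220*b^2 + 3600*b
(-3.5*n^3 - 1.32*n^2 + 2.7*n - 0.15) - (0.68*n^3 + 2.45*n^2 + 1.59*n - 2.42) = -4.18*n^3 - 3.77*n^2 + 1.11*n + 2.27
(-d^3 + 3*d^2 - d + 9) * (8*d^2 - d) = -8*d^5 + 25*d^4 - 11*d^3 + 73*d^2 - 9*d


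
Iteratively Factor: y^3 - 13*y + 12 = (y - 1)*(y^2 + y - 12) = (y - 3)*(y - 1)*(y + 4)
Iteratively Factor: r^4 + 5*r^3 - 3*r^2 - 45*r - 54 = (r + 2)*(r^3 + 3*r^2 - 9*r - 27) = (r + 2)*(r + 3)*(r^2 - 9) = (r + 2)*(r + 3)^2*(r - 3)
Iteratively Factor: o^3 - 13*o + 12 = (o - 1)*(o^2 + o - 12) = (o - 1)*(o + 4)*(o - 3)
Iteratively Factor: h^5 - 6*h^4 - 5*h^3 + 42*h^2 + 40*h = (h)*(h^4 - 6*h^3 - 5*h^2 + 42*h + 40) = h*(h + 2)*(h^3 - 8*h^2 + 11*h + 20) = h*(h - 5)*(h + 2)*(h^2 - 3*h - 4) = h*(h - 5)*(h - 4)*(h + 2)*(h + 1)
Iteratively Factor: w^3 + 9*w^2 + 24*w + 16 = (w + 1)*(w^2 + 8*w + 16) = (w + 1)*(w + 4)*(w + 4)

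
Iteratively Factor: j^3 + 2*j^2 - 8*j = (j + 4)*(j^2 - 2*j) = (j - 2)*(j + 4)*(j)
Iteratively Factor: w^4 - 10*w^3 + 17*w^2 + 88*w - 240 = (w + 3)*(w^3 - 13*w^2 + 56*w - 80) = (w - 5)*(w + 3)*(w^2 - 8*w + 16) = (w - 5)*(w - 4)*(w + 3)*(w - 4)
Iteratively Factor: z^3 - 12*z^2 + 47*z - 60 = (z - 4)*(z^2 - 8*z + 15) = (z - 5)*(z - 4)*(z - 3)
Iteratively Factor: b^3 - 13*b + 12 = (b + 4)*(b^2 - 4*b + 3) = (b - 3)*(b + 4)*(b - 1)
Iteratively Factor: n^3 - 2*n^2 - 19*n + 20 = (n - 5)*(n^2 + 3*n - 4) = (n - 5)*(n + 4)*(n - 1)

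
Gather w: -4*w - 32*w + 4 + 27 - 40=-36*w - 9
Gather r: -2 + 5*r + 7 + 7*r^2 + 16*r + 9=7*r^2 + 21*r + 14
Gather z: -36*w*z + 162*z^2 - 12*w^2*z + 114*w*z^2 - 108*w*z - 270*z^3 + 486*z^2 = -270*z^3 + z^2*(114*w + 648) + z*(-12*w^2 - 144*w)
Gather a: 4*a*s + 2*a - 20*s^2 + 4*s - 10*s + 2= a*(4*s + 2) - 20*s^2 - 6*s + 2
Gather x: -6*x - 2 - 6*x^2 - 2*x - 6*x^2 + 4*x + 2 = -12*x^2 - 4*x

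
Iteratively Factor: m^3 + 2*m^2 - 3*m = (m + 3)*(m^2 - m) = (m - 1)*(m + 3)*(m)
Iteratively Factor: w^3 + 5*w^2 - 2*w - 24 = (w + 4)*(w^2 + w - 6) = (w - 2)*(w + 4)*(w + 3)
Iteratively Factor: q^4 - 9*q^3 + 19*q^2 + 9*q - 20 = (q - 4)*(q^3 - 5*q^2 - q + 5) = (q - 5)*(q - 4)*(q^2 - 1) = (q - 5)*(q - 4)*(q + 1)*(q - 1)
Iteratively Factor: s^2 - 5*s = (s - 5)*(s)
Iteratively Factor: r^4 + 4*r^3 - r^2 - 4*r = (r)*(r^3 + 4*r^2 - r - 4) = r*(r - 1)*(r^2 + 5*r + 4) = r*(r - 1)*(r + 4)*(r + 1)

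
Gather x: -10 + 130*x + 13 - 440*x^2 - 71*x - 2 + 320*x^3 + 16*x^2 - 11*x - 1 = 320*x^3 - 424*x^2 + 48*x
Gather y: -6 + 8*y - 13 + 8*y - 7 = 16*y - 26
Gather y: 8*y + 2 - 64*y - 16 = -56*y - 14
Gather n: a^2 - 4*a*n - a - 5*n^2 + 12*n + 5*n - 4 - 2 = a^2 - a - 5*n^2 + n*(17 - 4*a) - 6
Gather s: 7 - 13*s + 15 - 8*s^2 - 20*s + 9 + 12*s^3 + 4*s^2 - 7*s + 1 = 12*s^3 - 4*s^2 - 40*s + 32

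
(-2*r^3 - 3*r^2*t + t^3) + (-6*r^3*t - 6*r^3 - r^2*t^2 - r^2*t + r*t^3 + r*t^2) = -6*r^3*t - 8*r^3 - r^2*t^2 - 4*r^2*t + r*t^3 + r*t^2 + t^3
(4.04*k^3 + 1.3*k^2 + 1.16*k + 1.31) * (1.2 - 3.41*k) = -13.7764*k^4 + 0.414999999999999*k^3 - 2.3956*k^2 - 3.0751*k + 1.572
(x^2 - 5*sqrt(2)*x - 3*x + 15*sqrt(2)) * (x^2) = x^4 - 5*sqrt(2)*x^3 - 3*x^3 + 15*sqrt(2)*x^2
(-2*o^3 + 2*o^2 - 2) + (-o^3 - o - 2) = -3*o^3 + 2*o^2 - o - 4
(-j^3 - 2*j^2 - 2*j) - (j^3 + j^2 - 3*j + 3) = -2*j^3 - 3*j^2 + j - 3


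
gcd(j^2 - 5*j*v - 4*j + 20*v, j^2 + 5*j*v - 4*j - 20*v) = j - 4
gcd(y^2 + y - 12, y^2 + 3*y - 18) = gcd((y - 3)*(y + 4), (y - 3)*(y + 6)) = y - 3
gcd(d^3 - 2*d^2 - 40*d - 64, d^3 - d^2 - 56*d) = d - 8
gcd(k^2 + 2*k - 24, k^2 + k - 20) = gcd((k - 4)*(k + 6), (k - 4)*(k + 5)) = k - 4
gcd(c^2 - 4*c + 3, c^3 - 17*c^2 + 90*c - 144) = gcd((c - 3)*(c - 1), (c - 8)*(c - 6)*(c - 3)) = c - 3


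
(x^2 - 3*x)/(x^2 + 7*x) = (x - 3)/(x + 7)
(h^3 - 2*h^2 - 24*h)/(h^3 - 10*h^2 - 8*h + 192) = h/(h - 8)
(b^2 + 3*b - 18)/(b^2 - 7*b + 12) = (b + 6)/(b - 4)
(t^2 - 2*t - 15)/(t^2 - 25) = (t + 3)/(t + 5)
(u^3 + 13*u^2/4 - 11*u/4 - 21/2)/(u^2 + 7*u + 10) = (4*u^2 + 5*u - 21)/(4*(u + 5))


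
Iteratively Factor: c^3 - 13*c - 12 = (c + 1)*(c^2 - c - 12) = (c - 4)*(c + 1)*(c + 3)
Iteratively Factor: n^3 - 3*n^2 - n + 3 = (n - 1)*(n^2 - 2*n - 3) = (n - 1)*(n + 1)*(n - 3)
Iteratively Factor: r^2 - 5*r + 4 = (r - 4)*(r - 1)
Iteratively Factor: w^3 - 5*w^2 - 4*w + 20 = (w - 2)*(w^2 - 3*w - 10) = (w - 2)*(w + 2)*(w - 5)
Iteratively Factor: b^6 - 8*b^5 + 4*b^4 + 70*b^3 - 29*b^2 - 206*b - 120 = (b + 1)*(b^5 - 9*b^4 + 13*b^3 + 57*b^2 - 86*b - 120) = (b - 4)*(b + 1)*(b^4 - 5*b^3 - 7*b^2 + 29*b + 30) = (b - 4)*(b - 3)*(b + 1)*(b^3 - 2*b^2 - 13*b - 10) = (b - 4)*(b - 3)*(b + 1)^2*(b^2 - 3*b - 10) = (b - 4)*(b - 3)*(b + 1)^2*(b + 2)*(b - 5)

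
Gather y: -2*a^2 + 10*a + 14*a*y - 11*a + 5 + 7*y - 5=-2*a^2 - a + y*(14*a + 7)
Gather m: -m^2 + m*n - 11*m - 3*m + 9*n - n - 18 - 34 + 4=-m^2 + m*(n - 14) + 8*n - 48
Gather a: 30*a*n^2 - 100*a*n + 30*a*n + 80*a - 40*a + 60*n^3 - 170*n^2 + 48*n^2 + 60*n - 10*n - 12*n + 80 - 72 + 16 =a*(30*n^2 - 70*n + 40) + 60*n^3 - 122*n^2 + 38*n + 24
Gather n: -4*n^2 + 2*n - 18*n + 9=-4*n^2 - 16*n + 9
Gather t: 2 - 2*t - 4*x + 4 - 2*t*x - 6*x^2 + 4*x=t*(-2*x - 2) - 6*x^2 + 6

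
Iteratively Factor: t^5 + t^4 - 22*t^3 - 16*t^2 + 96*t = (t + 3)*(t^4 - 2*t^3 - 16*t^2 + 32*t) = (t - 2)*(t + 3)*(t^3 - 16*t) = (t - 4)*(t - 2)*(t + 3)*(t^2 + 4*t) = t*(t - 4)*(t - 2)*(t + 3)*(t + 4)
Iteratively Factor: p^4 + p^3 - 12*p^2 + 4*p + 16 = (p + 4)*(p^3 - 3*p^2 + 4) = (p - 2)*(p + 4)*(p^2 - p - 2) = (p - 2)*(p + 1)*(p + 4)*(p - 2)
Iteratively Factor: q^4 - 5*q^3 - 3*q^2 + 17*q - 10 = (q - 1)*(q^3 - 4*q^2 - 7*q + 10) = (q - 5)*(q - 1)*(q^2 + q - 2) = (q - 5)*(q - 1)*(q + 2)*(q - 1)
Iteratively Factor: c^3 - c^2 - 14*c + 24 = (c + 4)*(c^2 - 5*c + 6) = (c - 3)*(c + 4)*(c - 2)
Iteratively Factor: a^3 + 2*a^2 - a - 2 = (a + 1)*(a^2 + a - 2) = (a - 1)*(a + 1)*(a + 2)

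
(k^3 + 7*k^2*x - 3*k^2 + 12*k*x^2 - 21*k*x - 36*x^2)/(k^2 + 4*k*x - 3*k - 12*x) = k + 3*x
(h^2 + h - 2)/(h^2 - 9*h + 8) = (h + 2)/(h - 8)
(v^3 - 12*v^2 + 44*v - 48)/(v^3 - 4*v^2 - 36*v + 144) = (v - 2)/(v + 6)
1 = 1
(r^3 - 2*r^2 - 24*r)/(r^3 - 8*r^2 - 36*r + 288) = r*(r + 4)/(r^2 - 2*r - 48)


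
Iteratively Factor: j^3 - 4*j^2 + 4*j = (j - 2)*(j^2 - 2*j) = (j - 2)^2*(j)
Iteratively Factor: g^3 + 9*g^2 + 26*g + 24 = (g + 3)*(g^2 + 6*g + 8) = (g + 3)*(g + 4)*(g + 2)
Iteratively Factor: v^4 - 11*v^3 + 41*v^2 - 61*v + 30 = (v - 5)*(v^3 - 6*v^2 + 11*v - 6) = (v - 5)*(v - 3)*(v^2 - 3*v + 2) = (v - 5)*(v - 3)*(v - 1)*(v - 2)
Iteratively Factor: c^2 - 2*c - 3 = (c - 3)*(c + 1)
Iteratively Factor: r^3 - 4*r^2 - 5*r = (r - 5)*(r^2 + r) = r*(r - 5)*(r + 1)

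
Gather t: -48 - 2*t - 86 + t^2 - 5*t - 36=t^2 - 7*t - 170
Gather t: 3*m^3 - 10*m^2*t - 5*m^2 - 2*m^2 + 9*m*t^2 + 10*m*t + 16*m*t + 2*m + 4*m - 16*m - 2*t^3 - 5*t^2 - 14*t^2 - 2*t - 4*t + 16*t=3*m^3 - 7*m^2 - 10*m - 2*t^3 + t^2*(9*m - 19) + t*(-10*m^2 + 26*m + 10)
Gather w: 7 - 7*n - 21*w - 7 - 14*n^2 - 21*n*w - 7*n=-14*n^2 - 14*n + w*(-21*n - 21)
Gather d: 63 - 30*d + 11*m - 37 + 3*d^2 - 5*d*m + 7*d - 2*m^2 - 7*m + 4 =3*d^2 + d*(-5*m - 23) - 2*m^2 + 4*m + 30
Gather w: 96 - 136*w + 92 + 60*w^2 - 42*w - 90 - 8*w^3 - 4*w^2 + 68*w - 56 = -8*w^3 + 56*w^2 - 110*w + 42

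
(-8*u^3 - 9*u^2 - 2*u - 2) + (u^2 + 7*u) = -8*u^3 - 8*u^2 + 5*u - 2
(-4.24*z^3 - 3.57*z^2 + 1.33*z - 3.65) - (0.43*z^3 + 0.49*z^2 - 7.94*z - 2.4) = -4.67*z^3 - 4.06*z^2 + 9.27*z - 1.25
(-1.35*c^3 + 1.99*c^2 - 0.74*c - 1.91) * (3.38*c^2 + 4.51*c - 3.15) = -4.563*c^5 + 0.6377*c^4 + 10.7262*c^3 - 16.0617*c^2 - 6.2831*c + 6.0165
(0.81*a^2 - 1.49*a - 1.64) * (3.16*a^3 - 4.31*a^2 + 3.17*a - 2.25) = 2.5596*a^5 - 8.1995*a^4 + 3.8072*a^3 + 0.522599999999999*a^2 - 1.8463*a + 3.69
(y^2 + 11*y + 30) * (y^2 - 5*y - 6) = y^4 + 6*y^3 - 31*y^2 - 216*y - 180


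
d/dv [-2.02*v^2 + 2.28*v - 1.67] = 2.28 - 4.04*v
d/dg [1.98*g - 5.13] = 1.98000000000000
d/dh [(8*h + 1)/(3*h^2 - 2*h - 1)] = 6*(-4*h^2 - h - 1)/(9*h^4 - 12*h^3 - 2*h^2 + 4*h + 1)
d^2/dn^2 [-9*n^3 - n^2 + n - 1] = -54*n - 2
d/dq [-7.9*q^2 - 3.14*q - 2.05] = -15.8*q - 3.14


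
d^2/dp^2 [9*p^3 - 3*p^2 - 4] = 54*p - 6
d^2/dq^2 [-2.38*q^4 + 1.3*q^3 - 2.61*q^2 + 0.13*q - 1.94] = -28.56*q^2 + 7.8*q - 5.22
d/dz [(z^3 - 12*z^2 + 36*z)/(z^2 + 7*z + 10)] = (z^4 + 14*z^3 - 90*z^2 - 240*z + 360)/(z^4 + 14*z^3 + 69*z^2 + 140*z + 100)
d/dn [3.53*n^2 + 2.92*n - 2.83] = 7.06*n + 2.92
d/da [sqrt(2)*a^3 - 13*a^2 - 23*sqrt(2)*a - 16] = 3*sqrt(2)*a^2 - 26*a - 23*sqrt(2)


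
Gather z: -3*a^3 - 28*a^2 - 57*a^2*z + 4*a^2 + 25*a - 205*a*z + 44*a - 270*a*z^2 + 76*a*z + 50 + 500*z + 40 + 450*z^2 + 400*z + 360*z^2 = -3*a^3 - 24*a^2 + 69*a + z^2*(810 - 270*a) + z*(-57*a^2 - 129*a + 900) + 90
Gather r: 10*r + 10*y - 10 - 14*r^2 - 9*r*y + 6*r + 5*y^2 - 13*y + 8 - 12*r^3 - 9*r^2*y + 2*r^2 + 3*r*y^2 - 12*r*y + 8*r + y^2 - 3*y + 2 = -12*r^3 + r^2*(-9*y - 12) + r*(3*y^2 - 21*y + 24) + 6*y^2 - 6*y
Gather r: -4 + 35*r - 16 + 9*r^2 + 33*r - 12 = 9*r^2 + 68*r - 32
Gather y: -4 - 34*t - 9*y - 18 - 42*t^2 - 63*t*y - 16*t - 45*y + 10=-42*t^2 - 50*t + y*(-63*t - 54) - 12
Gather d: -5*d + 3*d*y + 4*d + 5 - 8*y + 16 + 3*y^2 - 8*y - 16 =d*(3*y - 1) + 3*y^2 - 16*y + 5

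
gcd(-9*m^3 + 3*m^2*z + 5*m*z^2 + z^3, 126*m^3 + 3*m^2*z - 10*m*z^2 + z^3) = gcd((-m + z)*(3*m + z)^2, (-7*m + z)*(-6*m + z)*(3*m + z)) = 3*m + z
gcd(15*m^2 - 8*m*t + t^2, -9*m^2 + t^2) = -3*m + t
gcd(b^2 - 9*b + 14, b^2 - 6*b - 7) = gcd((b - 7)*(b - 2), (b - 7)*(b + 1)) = b - 7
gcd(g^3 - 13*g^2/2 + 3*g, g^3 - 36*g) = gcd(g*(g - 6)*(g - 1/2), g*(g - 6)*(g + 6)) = g^2 - 6*g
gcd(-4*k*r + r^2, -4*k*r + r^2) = -4*k*r + r^2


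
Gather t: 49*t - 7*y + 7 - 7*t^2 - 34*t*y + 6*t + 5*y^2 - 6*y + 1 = -7*t^2 + t*(55 - 34*y) + 5*y^2 - 13*y + 8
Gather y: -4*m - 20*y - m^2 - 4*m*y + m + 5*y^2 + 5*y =-m^2 - 3*m + 5*y^2 + y*(-4*m - 15)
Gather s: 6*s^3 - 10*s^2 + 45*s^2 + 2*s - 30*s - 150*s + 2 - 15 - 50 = 6*s^3 + 35*s^2 - 178*s - 63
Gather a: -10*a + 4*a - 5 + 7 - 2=-6*a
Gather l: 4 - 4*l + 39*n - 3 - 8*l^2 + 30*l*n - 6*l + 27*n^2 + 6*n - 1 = -8*l^2 + l*(30*n - 10) + 27*n^2 + 45*n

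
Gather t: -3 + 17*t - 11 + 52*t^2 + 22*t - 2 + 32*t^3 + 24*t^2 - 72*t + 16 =32*t^3 + 76*t^2 - 33*t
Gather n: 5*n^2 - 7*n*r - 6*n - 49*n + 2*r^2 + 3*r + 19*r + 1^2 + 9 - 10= 5*n^2 + n*(-7*r - 55) + 2*r^2 + 22*r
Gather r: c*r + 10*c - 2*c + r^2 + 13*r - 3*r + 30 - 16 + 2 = 8*c + r^2 + r*(c + 10) + 16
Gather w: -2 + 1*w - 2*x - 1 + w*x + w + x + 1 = w*(x + 2) - x - 2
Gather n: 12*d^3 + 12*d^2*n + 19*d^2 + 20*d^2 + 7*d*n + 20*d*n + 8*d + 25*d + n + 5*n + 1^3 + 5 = 12*d^3 + 39*d^2 + 33*d + n*(12*d^2 + 27*d + 6) + 6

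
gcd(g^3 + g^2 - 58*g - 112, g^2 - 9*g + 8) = g - 8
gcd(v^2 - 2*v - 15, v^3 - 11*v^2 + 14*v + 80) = v - 5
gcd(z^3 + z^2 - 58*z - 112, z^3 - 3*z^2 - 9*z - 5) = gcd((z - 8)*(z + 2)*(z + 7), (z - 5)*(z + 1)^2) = 1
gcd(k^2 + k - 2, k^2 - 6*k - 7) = 1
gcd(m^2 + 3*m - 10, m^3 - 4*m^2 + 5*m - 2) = m - 2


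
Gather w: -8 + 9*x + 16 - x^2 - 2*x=-x^2 + 7*x + 8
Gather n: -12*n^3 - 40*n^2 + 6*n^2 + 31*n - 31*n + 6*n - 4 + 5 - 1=-12*n^3 - 34*n^2 + 6*n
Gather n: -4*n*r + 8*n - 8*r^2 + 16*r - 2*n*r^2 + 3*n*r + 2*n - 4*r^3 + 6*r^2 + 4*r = n*(-2*r^2 - r + 10) - 4*r^3 - 2*r^2 + 20*r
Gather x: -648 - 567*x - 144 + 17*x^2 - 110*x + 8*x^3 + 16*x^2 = 8*x^3 + 33*x^2 - 677*x - 792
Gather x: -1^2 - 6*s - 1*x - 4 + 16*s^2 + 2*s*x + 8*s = 16*s^2 + 2*s + x*(2*s - 1) - 5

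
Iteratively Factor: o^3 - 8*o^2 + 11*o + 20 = (o + 1)*(o^2 - 9*o + 20) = (o - 4)*(o + 1)*(o - 5)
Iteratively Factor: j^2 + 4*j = (j + 4)*(j)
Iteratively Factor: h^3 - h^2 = (h)*(h^2 - h) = h^2*(h - 1)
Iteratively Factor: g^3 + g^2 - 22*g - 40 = (g + 2)*(g^2 - g - 20) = (g + 2)*(g + 4)*(g - 5)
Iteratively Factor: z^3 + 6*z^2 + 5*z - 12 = (z + 4)*(z^2 + 2*z - 3) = (z - 1)*(z + 4)*(z + 3)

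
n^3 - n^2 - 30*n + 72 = (n - 4)*(n - 3)*(n + 6)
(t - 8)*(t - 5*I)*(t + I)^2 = t^4 - 8*t^3 - 3*I*t^3 + 9*t^2 + 24*I*t^2 - 72*t + 5*I*t - 40*I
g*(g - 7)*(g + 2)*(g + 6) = g^4 + g^3 - 44*g^2 - 84*g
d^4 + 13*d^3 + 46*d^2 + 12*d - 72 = (d - 1)*(d + 2)*(d + 6)^2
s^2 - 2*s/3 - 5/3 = (s - 5/3)*(s + 1)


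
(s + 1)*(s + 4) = s^2 + 5*s + 4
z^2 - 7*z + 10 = (z - 5)*(z - 2)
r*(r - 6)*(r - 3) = r^3 - 9*r^2 + 18*r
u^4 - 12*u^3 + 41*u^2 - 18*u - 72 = (u - 6)*(u - 4)*(u - 3)*(u + 1)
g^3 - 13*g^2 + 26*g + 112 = (g - 8)*(g - 7)*(g + 2)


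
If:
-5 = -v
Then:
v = 5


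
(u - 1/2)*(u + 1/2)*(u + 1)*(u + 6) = u^4 + 7*u^3 + 23*u^2/4 - 7*u/4 - 3/2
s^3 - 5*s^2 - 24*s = s*(s - 8)*(s + 3)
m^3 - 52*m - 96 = (m - 8)*(m + 2)*(m + 6)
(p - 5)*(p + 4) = p^2 - p - 20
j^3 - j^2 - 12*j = j*(j - 4)*(j + 3)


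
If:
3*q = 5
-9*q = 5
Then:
No Solution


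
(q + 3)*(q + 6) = q^2 + 9*q + 18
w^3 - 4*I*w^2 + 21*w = w*(w - 7*I)*(w + 3*I)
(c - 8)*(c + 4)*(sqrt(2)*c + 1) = sqrt(2)*c^3 - 4*sqrt(2)*c^2 + c^2 - 32*sqrt(2)*c - 4*c - 32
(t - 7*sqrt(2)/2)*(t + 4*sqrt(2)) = t^2 + sqrt(2)*t/2 - 28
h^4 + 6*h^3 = h^3*(h + 6)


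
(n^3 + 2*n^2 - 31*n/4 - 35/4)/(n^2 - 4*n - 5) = (n^2 + n - 35/4)/(n - 5)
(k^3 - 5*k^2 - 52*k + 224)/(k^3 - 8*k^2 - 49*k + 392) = (k - 4)/(k - 7)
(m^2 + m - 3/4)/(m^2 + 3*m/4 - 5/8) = 2*(2*m + 3)/(4*m + 5)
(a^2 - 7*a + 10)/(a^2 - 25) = (a - 2)/(a + 5)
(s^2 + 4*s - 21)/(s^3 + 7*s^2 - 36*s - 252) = (s - 3)/(s^2 - 36)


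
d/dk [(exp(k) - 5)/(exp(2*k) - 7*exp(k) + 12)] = (-(exp(k) - 5)*(2*exp(k) - 7) + exp(2*k) - 7*exp(k) + 12)*exp(k)/(exp(2*k) - 7*exp(k) + 12)^2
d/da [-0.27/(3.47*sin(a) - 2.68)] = 0.9369*cos(a)/(3.47*sin(a) - 2.68)^2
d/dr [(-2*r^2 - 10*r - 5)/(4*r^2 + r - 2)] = (38*r^2 + 48*r + 25)/(16*r^4 + 8*r^3 - 15*r^2 - 4*r + 4)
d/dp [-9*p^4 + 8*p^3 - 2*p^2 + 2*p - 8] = -36*p^3 + 24*p^2 - 4*p + 2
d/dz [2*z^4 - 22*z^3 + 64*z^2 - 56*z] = 8*z^3 - 66*z^2 + 128*z - 56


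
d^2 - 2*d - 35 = (d - 7)*(d + 5)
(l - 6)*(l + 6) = l^2 - 36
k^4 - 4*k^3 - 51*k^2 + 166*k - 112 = (k - 8)*(k - 2)*(k - 1)*(k + 7)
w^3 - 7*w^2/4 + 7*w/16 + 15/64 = (w - 5/4)*(w - 3/4)*(w + 1/4)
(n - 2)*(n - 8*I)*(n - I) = n^3 - 2*n^2 - 9*I*n^2 - 8*n + 18*I*n + 16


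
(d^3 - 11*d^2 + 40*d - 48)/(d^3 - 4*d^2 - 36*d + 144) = (d^2 - 7*d + 12)/(d^2 - 36)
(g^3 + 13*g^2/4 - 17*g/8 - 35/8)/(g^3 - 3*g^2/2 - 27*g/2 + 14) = (4*g^2 - g - 5)/(4*(g^2 - 5*g + 4))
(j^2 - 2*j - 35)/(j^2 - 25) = (j - 7)/(j - 5)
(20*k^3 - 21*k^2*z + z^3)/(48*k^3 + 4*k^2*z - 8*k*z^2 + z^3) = (-5*k^2 + 4*k*z + z^2)/(-12*k^2 - 4*k*z + z^2)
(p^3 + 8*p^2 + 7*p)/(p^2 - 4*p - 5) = p*(p + 7)/(p - 5)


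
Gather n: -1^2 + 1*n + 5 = n + 4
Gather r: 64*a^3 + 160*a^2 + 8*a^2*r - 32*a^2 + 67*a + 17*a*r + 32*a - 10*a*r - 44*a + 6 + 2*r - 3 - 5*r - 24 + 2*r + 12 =64*a^3 + 128*a^2 + 55*a + r*(8*a^2 + 7*a - 1) - 9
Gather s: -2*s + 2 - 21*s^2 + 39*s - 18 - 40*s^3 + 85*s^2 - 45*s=-40*s^3 + 64*s^2 - 8*s - 16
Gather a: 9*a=9*a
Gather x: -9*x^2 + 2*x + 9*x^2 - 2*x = 0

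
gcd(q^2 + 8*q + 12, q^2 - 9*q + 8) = 1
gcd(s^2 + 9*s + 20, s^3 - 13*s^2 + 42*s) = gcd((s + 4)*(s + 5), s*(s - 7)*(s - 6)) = 1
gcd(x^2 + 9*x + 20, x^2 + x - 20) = x + 5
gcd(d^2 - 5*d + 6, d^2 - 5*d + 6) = d^2 - 5*d + 6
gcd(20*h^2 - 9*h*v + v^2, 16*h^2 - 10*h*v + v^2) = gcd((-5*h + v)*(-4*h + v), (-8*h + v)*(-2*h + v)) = 1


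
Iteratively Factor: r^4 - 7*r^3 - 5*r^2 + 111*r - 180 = (r - 3)*(r^3 - 4*r^2 - 17*r + 60) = (r - 3)^2*(r^2 - r - 20) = (r - 5)*(r - 3)^2*(r + 4)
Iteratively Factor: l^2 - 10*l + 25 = (l - 5)*(l - 5)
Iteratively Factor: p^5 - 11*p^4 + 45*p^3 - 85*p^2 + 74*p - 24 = (p - 3)*(p^4 - 8*p^3 + 21*p^2 - 22*p + 8) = (p - 3)*(p - 1)*(p^3 - 7*p^2 + 14*p - 8) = (p - 3)*(p - 1)^2*(p^2 - 6*p + 8) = (p - 4)*(p - 3)*(p - 1)^2*(p - 2)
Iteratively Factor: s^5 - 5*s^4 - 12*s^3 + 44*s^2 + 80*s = (s - 4)*(s^4 - s^3 - 16*s^2 - 20*s) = (s - 4)*(s + 2)*(s^3 - 3*s^2 - 10*s) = (s - 4)*(s + 2)^2*(s^2 - 5*s) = (s - 5)*(s - 4)*(s + 2)^2*(s)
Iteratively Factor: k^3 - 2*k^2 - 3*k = (k)*(k^2 - 2*k - 3) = k*(k + 1)*(k - 3)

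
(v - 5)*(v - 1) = v^2 - 6*v + 5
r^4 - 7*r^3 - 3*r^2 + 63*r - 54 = (r - 6)*(r - 3)*(r - 1)*(r + 3)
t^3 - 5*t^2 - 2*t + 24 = (t - 4)*(t - 3)*(t + 2)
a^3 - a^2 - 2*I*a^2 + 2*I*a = a*(a - 1)*(a - 2*I)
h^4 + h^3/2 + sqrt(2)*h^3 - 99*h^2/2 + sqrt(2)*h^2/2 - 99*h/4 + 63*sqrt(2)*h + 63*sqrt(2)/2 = (h + 1/2)*(h - 7*sqrt(2)/2)*(h - 3*sqrt(2)/2)*(h + 6*sqrt(2))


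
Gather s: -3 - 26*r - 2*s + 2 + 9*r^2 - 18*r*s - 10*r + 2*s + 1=9*r^2 - 18*r*s - 36*r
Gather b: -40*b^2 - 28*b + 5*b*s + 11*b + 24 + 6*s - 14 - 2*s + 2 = -40*b^2 + b*(5*s - 17) + 4*s + 12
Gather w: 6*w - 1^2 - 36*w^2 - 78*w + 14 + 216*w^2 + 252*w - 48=180*w^2 + 180*w - 35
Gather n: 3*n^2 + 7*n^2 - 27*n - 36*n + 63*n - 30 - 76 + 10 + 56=10*n^2 - 40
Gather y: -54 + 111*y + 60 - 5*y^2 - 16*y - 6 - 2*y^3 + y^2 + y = -2*y^3 - 4*y^2 + 96*y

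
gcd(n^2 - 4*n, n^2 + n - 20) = n - 4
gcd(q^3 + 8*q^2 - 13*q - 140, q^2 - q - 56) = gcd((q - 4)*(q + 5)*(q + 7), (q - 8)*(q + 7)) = q + 7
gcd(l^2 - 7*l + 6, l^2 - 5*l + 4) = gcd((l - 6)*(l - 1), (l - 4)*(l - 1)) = l - 1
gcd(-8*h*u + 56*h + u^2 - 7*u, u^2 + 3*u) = 1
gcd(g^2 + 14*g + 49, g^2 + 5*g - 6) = 1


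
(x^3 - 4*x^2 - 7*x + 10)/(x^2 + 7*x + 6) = (x^3 - 4*x^2 - 7*x + 10)/(x^2 + 7*x + 6)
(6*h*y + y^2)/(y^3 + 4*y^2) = (6*h + y)/(y*(y + 4))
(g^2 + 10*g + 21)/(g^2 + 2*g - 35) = (g + 3)/(g - 5)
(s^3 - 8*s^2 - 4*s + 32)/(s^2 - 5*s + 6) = (s^2 - 6*s - 16)/(s - 3)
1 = 1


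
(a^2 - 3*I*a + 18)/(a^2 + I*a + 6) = (a - 6*I)/(a - 2*I)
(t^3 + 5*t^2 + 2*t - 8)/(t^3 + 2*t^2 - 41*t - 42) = (t^3 + 5*t^2 + 2*t - 8)/(t^3 + 2*t^2 - 41*t - 42)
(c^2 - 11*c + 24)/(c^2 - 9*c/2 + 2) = 2*(c^2 - 11*c + 24)/(2*c^2 - 9*c + 4)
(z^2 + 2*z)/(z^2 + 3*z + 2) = z/(z + 1)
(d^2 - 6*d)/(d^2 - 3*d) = (d - 6)/(d - 3)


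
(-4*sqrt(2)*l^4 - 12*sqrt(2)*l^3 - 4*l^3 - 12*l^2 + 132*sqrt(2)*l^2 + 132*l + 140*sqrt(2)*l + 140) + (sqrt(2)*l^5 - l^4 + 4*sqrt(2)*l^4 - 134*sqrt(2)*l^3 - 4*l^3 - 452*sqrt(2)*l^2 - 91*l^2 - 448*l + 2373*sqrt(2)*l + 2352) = sqrt(2)*l^5 - l^4 - 146*sqrt(2)*l^3 - 8*l^3 - 320*sqrt(2)*l^2 - 103*l^2 - 316*l + 2513*sqrt(2)*l + 2492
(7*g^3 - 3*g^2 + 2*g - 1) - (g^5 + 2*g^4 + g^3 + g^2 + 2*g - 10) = -g^5 - 2*g^4 + 6*g^3 - 4*g^2 + 9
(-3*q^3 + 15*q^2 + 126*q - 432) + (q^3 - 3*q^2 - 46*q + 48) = -2*q^3 + 12*q^2 + 80*q - 384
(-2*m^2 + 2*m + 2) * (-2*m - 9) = 4*m^3 + 14*m^2 - 22*m - 18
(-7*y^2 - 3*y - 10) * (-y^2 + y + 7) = 7*y^4 - 4*y^3 - 42*y^2 - 31*y - 70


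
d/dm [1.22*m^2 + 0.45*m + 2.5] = 2.44*m + 0.45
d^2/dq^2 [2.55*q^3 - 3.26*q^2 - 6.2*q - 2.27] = 15.3*q - 6.52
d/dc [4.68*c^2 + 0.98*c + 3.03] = 9.36*c + 0.98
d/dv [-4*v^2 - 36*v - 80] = -8*v - 36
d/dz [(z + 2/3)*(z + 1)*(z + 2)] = 3*z^2 + 22*z/3 + 4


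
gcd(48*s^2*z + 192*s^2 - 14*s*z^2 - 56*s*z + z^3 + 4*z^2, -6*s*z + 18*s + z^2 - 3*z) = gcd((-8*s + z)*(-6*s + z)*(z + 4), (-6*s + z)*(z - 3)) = -6*s + z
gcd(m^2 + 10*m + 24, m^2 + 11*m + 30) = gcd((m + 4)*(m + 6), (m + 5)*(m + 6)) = m + 6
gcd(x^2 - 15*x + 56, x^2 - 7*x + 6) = 1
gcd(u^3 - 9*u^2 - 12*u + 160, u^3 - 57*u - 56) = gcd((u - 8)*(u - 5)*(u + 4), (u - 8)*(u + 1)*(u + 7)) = u - 8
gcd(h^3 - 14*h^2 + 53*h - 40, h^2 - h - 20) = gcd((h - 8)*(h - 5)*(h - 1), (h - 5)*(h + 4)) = h - 5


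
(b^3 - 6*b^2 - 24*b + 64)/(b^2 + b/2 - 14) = 2*(b^2 - 10*b + 16)/(2*b - 7)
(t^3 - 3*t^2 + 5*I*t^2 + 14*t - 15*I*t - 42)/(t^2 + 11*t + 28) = (t^3 + t^2*(-3 + 5*I) + t*(14 - 15*I) - 42)/(t^2 + 11*t + 28)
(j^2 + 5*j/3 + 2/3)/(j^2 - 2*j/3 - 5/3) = (3*j + 2)/(3*j - 5)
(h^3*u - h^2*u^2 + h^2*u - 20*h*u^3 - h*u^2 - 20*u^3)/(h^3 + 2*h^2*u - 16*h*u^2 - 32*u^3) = u*(-h^2 + 5*h*u - h + 5*u)/(-h^2 + 2*h*u + 8*u^2)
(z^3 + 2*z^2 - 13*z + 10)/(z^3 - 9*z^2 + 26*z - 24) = (z^2 + 4*z - 5)/(z^2 - 7*z + 12)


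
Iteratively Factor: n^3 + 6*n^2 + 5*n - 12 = (n + 4)*(n^2 + 2*n - 3) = (n - 1)*(n + 4)*(n + 3)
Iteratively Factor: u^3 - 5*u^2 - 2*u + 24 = (u - 3)*(u^2 - 2*u - 8) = (u - 4)*(u - 3)*(u + 2)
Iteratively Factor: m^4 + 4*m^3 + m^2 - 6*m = (m - 1)*(m^3 + 5*m^2 + 6*m) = m*(m - 1)*(m^2 + 5*m + 6) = m*(m - 1)*(m + 3)*(m + 2)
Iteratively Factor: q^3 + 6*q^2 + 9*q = (q + 3)*(q^2 + 3*q) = q*(q + 3)*(q + 3)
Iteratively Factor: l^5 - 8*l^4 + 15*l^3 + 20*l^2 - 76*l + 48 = (l + 2)*(l^4 - 10*l^3 + 35*l^2 - 50*l + 24) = (l - 1)*(l + 2)*(l^3 - 9*l^2 + 26*l - 24) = (l - 4)*(l - 1)*(l + 2)*(l^2 - 5*l + 6) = (l - 4)*(l - 3)*(l - 1)*(l + 2)*(l - 2)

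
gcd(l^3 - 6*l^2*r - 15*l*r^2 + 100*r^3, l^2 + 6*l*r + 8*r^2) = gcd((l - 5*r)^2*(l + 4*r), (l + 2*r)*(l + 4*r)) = l + 4*r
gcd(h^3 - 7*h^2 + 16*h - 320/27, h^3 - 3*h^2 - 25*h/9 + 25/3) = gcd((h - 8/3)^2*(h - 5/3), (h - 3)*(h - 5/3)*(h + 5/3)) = h - 5/3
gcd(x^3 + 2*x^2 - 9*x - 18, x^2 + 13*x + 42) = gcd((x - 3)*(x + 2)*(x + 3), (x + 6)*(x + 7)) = 1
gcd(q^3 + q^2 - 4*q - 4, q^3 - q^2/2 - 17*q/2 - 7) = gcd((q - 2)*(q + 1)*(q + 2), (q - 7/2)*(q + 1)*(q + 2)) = q^2 + 3*q + 2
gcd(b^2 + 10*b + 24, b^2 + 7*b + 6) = b + 6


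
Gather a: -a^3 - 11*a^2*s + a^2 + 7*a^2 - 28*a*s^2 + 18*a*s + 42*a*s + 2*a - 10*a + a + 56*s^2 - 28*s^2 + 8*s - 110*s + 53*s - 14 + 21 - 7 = -a^3 + a^2*(8 - 11*s) + a*(-28*s^2 + 60*s - 7) + 28*s^2 - 49*s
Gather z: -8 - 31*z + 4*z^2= 4*z^2 - 31*z - 8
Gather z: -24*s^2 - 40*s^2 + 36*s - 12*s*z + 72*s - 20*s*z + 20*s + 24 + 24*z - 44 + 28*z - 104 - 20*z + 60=-64*s^2 + 128*s + z*(32 - 32*s) - 64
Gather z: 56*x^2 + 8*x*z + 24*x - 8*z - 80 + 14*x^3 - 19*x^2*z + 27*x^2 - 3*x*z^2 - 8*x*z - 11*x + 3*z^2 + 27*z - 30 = 14*x^3 + 83*x^2 + 13*x + z^2*(3 - 3*x) + z*(19 - 19*x^2) - 110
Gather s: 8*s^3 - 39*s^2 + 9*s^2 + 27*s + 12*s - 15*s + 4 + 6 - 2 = 8*s^3 - 30*s^2 + 24*s + 8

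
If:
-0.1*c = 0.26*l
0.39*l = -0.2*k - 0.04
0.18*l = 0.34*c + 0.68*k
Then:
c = 0.15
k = -0.09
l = -0.06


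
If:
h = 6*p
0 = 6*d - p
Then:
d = p/6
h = 6*p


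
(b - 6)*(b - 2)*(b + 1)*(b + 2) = b^4 - 5*b^3 - 10*b^2 + 20*b + 24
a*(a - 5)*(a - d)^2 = a^4 - 2*a^3*d - 5*a^3 + a^2*d^2 + 10*a^2*d - 5*a*d^2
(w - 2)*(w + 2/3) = w^2 - 4*w/3 - 4/3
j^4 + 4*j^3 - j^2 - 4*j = j*(j - 1)*(j + 1)*(j + 4)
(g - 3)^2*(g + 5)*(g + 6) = g^4 + 5*g^3 - 27*g^2 - 81*g + 270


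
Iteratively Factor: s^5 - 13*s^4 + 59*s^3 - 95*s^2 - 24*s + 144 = (s - 4)*(s^4 - 9*s^3 + 23*s^2 - 3*s - 36) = (s - 4)*(s + 1)*(s^3 - 10*s^2 + 33*s - 36) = (s - 4)^2*(s + 1)*(s^2 - 6*s + 9) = (s - 4)^2*(s - 3)*(s + 1)*(s - 3)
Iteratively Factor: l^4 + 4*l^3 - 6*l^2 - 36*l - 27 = (l - 3)*(l^3 + 7*l^2 + 15*l + 9) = (l - 3)*(l + 1)*(l^2 + 6*l + 9) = (l - 3)*(l + 1)*(l + 3)*(l + 3)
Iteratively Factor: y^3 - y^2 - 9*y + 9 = (y - 3)*(y^2 + 2*y - 3) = (y - 3)*(y - 1)*(y + 3)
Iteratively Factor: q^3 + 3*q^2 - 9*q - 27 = (q - 3)*(q^2 + 6*q + 9) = (q - 3)*(q + 3)*(q + 3)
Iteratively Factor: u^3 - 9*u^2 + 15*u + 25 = (u - 5)*(u^2 - 4*u - 5) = (u - 5)*(u + 1)*(u - 5)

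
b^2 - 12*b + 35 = (b - 7)*(b - 5)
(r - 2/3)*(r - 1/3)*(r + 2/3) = r^3 - r^2/3 - 4*r/9 + 4/27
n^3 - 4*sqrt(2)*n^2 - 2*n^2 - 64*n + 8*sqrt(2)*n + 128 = (n - 2)*(n - 8*sqrt(2))*(n + 4*sqrt(2))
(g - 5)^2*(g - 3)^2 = g^4 - 16*g^3 + 94*g^2 - 240*g + 225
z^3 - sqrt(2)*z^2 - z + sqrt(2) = (z - 1)*(z + 1)*(z - sqrt(2))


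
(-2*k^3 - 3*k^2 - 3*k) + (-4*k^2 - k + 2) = -2*k^3 - 7*k^2 - 4*k + 2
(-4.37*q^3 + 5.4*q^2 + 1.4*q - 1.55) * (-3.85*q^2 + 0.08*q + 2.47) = 16.8245*q^5 - 21.1396*q^4 - 15.7519*q^3 + 19.4175*q^2 + 3.334*q - 3.8285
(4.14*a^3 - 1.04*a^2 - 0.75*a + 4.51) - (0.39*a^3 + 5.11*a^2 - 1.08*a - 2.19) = 3.75*a^3 - 6.15*a^2 + 0.33*a + 6.7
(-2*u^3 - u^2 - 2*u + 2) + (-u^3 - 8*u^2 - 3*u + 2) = -3*u^3 - 9*u^2 - 5*u + 4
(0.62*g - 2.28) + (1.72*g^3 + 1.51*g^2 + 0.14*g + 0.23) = 1.72*g^3 + 1.51*g^2 + 0.76*g - 2.05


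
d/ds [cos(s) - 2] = -sin(s)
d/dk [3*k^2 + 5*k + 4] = 6*k + 5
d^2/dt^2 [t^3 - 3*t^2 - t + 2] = 6*t - 6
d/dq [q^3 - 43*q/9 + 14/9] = 3*q^2 - 43/9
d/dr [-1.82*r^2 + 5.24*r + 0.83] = 5.24 - 3.64*r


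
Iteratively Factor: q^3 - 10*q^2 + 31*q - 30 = (q - 5)*(q^2 - 5*q + 6) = (q - 5)*(q - 3)*(q - 2)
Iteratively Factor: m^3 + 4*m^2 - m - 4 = (m - 1)*(m^2 + 5*m + 4) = (m - 1)*(m + 4)*(m + 1)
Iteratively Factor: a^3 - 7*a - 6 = (a + 1)*(a^2 - a - 6) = (a + 1)*(a + 2)*(a - 3)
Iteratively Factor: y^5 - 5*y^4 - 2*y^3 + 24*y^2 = (y)*(y^4 - 5*y^3 - 2*y^2 + 24*y) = y^2*(y^3 - 5*y^2 - 2*y + 24) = y^2*(y - 4)*(y^2 - y - 6) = y^2*(y - 4)*(y - 3)*(y + 2)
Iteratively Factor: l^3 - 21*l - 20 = (l + 1)*(l^2 - l - 20) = (l + 1)*(l + 4)*(l - 5)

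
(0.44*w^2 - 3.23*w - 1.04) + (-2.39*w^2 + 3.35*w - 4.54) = -1.95*w^2 + 0.12*w - 5.58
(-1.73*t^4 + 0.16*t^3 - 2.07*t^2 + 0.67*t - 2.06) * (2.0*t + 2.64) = -3.46*t^5 - 4.2472*t^4 - 3.7176*t^3 - 4.1248*t^2 - 2.3512*t - 5.4384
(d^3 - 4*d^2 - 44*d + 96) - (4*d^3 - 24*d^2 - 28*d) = -3*d^3 + 20*d^2 - 16*d + 96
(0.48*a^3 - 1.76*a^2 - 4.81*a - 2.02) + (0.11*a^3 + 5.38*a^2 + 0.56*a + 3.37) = 0.59*a^3 + 3.62*a^2 - 4.25*a + 1.35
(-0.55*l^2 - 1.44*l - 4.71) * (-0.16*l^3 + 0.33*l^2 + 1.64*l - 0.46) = 0.088*l^5 + 0.0489*l^4 - 0.6236*l^3 - 3.6629*l^2 - 7.062*l + 2.1666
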